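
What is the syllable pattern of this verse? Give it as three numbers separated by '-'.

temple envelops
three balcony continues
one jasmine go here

5-7-5

Line 1: temple(2) + envelops(3) = 5
Line 2: three(1) + balcony(3) + continues(3) = 7
Line 3: one(1) + jasmine(2) + go(1) + here(1) = 5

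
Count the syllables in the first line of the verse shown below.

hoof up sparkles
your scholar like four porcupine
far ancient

4

The first line: hoof (1), up (1), sparkles (2) → 4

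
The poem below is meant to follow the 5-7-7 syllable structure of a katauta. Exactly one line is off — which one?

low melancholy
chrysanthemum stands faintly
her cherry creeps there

Line 1: "low melancholy": 1+4 = 5 ✓
Line 2: "chrysanthemum stands faintly": 4+1+2 = 7 ✓
Line 3: "her cherry creeps there": 1+2+1+1 = 5 (expected 7)

Line 3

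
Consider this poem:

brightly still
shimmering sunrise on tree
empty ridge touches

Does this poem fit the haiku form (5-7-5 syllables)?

Line 1: brightly (2), still (1) → 3 (expected 5)
Line 2: shimmering (3), sunrise (2), on (1), tree (1) → 7 ✓
Line 3: empty (2), ridge (1), touches (2) → 5 ✓

No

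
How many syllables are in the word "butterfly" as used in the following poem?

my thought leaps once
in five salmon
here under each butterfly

3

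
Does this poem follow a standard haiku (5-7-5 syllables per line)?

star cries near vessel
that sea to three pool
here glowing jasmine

No

Line 1: "star cries near vessel": 1+1+1+2 = 5 ✓
Line 2: "that sea to three pool": 1+1+1+1+1 = 5 (expected 7)
Line 3: "here glowing jasmine": 1+2+2 = 5 ✓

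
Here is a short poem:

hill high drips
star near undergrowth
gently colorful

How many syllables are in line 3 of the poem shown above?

Line 3: gently(2) + colorful(3) = 5

5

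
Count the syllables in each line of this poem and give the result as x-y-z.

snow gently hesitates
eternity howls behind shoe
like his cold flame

Line 1: "snow gently hesitates": 1+2+3 = 6
Line 2: "eternity howls behind shoe": 4+1+2+1 = 8
Line 3: "like his cold flame": 1+1+1+1 = 4

6-8-4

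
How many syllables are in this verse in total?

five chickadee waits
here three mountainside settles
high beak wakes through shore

Line 1: five(1) + chickadee(3) + waits(1) = 5
Line 2: here(1) + three(1) + mountainside(3) + settles(2) = 7
Line 3: high(1) + beak(1) + wakes(1) + through(1) + shore(1) = 5
Total: 5 + 7 + 5 = 17

17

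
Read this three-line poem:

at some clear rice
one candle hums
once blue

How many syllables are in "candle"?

"candle" has 2 syllables.

2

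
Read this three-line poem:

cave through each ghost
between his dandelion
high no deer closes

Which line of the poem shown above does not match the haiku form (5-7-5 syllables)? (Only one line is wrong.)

Line 1

Line 1: cave (1), through (1), each (1), ghost (1) → 4 (expected 5)
Line 2: between (2), his (1), dandelion (4) → 7 ✓
Line 3: high (1), no (1), deer (1), closes (2) → 5 ✓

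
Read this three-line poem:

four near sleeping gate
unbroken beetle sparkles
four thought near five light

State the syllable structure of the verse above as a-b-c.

Line 1: four(1) + near(1) + sleeping(2) + gate(1) = 5
Line 2: unbroken(3) + beetle(2) + sparkles(2) = 7
Line 3: four(1) + thought(1) + near(1) + five(1) + light(1) = 5

5-7-5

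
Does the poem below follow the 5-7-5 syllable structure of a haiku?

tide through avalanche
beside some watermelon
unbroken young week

Yes

Line 1: tide(1) + through(1) + avalanche(3) = 5 ✓
Line 2: beside(2) + some(1) + watermelon(4) = 7 ✓
Line 3: unbroken(3) + young(1) + week(1) = 5 ✓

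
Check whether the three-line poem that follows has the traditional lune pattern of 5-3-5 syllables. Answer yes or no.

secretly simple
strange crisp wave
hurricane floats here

Yes

Line 1: secretly(3) + simple(2) = 5 ✓
Line 2: strange(1) + crisp(1) + wave(1) = 3 ✓
Line 3: hurricane(3) + floats(1) + here(1) = 5 ✓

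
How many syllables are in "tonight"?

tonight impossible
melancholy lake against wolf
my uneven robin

2

"tonight" has 2 syllables.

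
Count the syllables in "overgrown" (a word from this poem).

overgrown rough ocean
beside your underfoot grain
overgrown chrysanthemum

"overgrown" has 3 syllables.

3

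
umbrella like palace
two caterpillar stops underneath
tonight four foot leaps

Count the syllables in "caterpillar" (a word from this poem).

4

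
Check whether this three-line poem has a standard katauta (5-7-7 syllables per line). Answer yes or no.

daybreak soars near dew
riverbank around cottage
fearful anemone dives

Line 1: "daybreak soars near dew": 2+1+1+1 = 5 ✓
Line 2: "riverbank around cottage": 3+2+2 = 7 ✓
Line 3: "fearful anemone dives": 2+4+1 = 7 ✓

Yes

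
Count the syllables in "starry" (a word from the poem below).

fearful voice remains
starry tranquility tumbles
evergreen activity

2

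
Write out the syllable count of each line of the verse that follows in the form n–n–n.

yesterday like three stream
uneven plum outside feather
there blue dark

Line 1: "yesterday like three stream": 3+1+1+1 = 6
Line 2: "uneven plum outside feather": 3+1+2+2 = 8
Line 3: "there blue dark": 1+1+1 = 3

6–8–3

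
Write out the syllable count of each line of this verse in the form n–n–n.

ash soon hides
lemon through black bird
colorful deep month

Line 1: "ash soon hides": 1+1+1 = 3
Line 2: "lemon through black bird": 2+1+1+1 = 5
Line 3: "colorful deep month": 3+1+1 = 5

3–5–5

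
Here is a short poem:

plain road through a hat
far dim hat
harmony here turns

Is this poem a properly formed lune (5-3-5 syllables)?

Line 1: "plain road through a hat": 1+1+1+1+1 = 5 ✓
Line 2: "far dim hat": 1+1+1 = 3 ✓
Line 3: "harmony here turns": 3+1+1 = 5 ✓

Yes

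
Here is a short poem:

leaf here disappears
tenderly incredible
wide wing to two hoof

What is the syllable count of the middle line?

The middle line: "tenderly incredible": 3+4 = 7

7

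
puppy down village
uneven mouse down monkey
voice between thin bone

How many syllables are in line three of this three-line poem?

5

Line three: voice (1), between (2), thin (1), bone (1) → 5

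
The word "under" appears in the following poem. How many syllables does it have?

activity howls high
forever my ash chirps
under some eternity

2

"under" has 2 syllables.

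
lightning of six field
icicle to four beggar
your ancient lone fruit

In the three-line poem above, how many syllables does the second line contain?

7

The second line: icicle(3) + to(1) + four(1) + beggar(2) = 7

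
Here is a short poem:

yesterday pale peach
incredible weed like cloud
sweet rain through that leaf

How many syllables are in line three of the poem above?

Line three: sweet(1) + rain(1) + through(1) + that(1) + leaf(1) = 5

5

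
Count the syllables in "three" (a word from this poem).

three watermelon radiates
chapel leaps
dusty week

1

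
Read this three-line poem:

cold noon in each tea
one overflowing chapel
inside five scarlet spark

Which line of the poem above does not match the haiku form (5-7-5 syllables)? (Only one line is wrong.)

The third line

Line 1: cold(1) + noon(1) + in(1) + each(1) + tea(1) = 5 ✓
Line 2: one(1) + overflowing(4) + chapel(2) = 7 ✓
Line 3: inside(2) + five(1) + scarlet(2) + spark(1) = 6 (expected 5)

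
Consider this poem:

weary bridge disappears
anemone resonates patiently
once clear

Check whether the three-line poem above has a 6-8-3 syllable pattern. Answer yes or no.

No

Line 1: weary (2), bridge (1), disappears (3) → 6 ✓
Line 2: anemone (4), resonates (3), patiently (3) → 10 (expected 8)
Line 3: once (1), clear (1) → 2 (expected 3)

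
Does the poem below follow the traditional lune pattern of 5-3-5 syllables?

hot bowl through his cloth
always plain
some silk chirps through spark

Line 1: hot (1), bowl (1), through (1), his (1), cloth (1) → 5 ✓
Line 2: always (2), plain (1) → 3 ✓
Line 3: some (1), silk (1), chirps (1), through (1), spark (1) → 5 ✓

Yes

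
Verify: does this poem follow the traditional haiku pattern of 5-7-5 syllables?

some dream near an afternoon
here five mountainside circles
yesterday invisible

No

Line 1: some (1), dream (1), near (1), an (1), afternoon (3) → 7 (expected 5)
Line 2: here (1), five (1), mountainside (3), circles (2) → 7 ✓
Line 3: yesterday (3), invisible (4) → 7 (expected 5)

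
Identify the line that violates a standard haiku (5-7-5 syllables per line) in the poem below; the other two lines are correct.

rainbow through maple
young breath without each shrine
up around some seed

Line 1: "rainbow through maple": 2+1+2 = 5 ✓
Line 2: "young breath without each shrine": 1+1+2+1+1 = 6 (expected 7)
Line 3: "up around some seed": 1+2+1+1 = 5 ✓

The second line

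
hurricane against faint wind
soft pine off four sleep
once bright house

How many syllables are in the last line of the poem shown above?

3

The last line: once (1), bright (1), house (1) → 3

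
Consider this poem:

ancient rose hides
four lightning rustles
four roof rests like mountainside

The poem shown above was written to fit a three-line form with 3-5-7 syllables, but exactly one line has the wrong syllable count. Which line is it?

The first line

Line 1: "ancient rose hides": 2+1+1 = 4 (expected 3)
Line 2: "four lightning rustles": 1+2+2 = 5 ✓
Line 3: "four roof rests like mountainside": 1+1+1+1+3 = 7 ✓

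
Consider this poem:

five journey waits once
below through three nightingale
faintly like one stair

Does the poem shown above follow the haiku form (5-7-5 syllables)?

Yes

Line 1: "five journey waits once": 1+2+1+1 = 5 ✓
Line 2: "below through three nightingale": 2+1+1+3 = 7 ✓
Line 3: "faintly like one stair": 2+1+1+1 = 5 ✓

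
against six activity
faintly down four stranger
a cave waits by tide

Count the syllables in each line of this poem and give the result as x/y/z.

7/6/5

Line 1: "against six activity": 2+1+4 = 7
Line 2: "faintly down four stranger": 2+1+1+2 = 6
Line 3: "a cave waits by tide": 1+1+1+1+1 = 5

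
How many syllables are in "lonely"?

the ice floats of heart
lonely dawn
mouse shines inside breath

"lonely" has 2 syllables.

2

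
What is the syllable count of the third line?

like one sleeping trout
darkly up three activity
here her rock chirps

The third line: here(1) + her(1) + rock(1) + chirps(1) = 4

4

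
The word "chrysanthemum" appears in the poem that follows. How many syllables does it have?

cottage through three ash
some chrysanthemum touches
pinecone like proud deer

4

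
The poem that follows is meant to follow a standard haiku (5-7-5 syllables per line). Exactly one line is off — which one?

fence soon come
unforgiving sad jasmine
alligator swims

Line 1

Line 1: "fence soon come": 1+1+1 = 3 (expected 5)
Line 2: "unforgiving sad jasmine": 4+1+2 = 7 ✓
Line 3: "alligator swims": 4+1 = 5 ✓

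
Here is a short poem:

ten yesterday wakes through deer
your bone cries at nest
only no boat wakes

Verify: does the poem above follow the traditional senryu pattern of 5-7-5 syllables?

Line 1: ten (1), yesterday (3), wakes (1), through (1), deer (1) → 7 (expected 5)
Line 2: your (1), bone (1), cries (1), at (1), nest (1) → 5 (expected 7)
Line 3: only (2), no (1), boat (1), wakes (1) → 5 ✓

No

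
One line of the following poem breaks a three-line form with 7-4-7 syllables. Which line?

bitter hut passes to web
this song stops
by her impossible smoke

Line 1: bitter (2), hut (1), passes (2), to (1), web (1) → 7 ✓
Line 2: this (1), song (1), stops (1) → 3 (expected 4)
Line 3: by (1), her (1), impossible (4), smoke (1) → 7 ✓

Line 2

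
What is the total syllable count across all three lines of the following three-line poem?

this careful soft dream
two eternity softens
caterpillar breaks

17

Line 1: "this careful soft dream": 1+2+1+1 = 5
Line 2: "two eternity softens": 1+4+2 = 7
Line 3: "caterpillar breaks": 4+1 = 5
Total: 5 + 7 + 5 = 17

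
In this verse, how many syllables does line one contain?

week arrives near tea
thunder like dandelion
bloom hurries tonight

5

Line one: week(1) + arrives(2) + near(1) + tea(1) = 5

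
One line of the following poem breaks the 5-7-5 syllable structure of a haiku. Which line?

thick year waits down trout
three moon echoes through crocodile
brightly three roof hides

Line 2

Line 1: thick(1) + year(1) + waits(1) + down(1) + trout(1) = 5 ✓
Line 2: three(1) + moon(1) + echoes(2) + through(1) + crocodile(3) = 8 (expected 7)
Line 3: brightly(2) + three(1) + roof(1) + hides(1) = 5 ✓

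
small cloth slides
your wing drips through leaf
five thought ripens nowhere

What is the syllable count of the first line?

The first line: "small cloth slides": 1+1+1 = 3

3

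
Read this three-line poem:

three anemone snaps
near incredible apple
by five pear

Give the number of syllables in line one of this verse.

Line one: three(1) + anemone(4) + snaps(1) = 6

6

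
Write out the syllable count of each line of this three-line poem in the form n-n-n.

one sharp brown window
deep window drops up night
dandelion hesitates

Line 1: one (1), sharp (1), brown (1), window (2) → 5
Line 2: deep (1), window (2), drops (1), up (1), night (1) → 6
Line 3: dandelion (4), hesitates (3) → 7

5-6-7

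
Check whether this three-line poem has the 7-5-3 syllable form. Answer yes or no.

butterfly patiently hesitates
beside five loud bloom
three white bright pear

No

Line 1: "butterfly patiently hesitates": 3+3+3 = 9 (expected 7)
Line 2: "beside five loud bloom": 2+1+1+1 = 5 ✓
Line 3: "three white bright pear": 1+1+1+1 = 4 (expected 3)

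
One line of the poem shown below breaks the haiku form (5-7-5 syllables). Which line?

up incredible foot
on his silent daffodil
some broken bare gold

Line 1: up (1), incredible (4), foot (1) → 6 (expected 5)
Line 2: on (1), his (1), silent (2), daffodil (3) → 7 ✓
Line 3: some (1), broken (2), bare (1), gold (1) → 5 ✓

The first line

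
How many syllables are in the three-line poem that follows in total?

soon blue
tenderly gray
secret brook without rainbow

Line 1: soon (1), blue (1) → 2
Line 2: tenderly (3), gray (1) → 4
Line 3: secret (2), brook (1), without (2), rainbow (2) → 7
Total: 2 + 4 + 7 = 13

13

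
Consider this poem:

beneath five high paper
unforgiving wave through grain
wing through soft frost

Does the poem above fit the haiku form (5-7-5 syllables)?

No

Line 1: beneath (2), five (1), high (1), paper (2) → 6 (expected 5)
Line 2: unforgiving (4), wave (1), through (1), grain (1) → 7 ✓
Line 3: wing (1), through (1), soft (1), frost (1) → 4 (expected 5)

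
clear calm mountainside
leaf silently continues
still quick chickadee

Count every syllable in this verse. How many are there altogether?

Line 1: "clear calm mountainside": 1+1+3 = 5
Line 2: "leaf silently continues": 1+3+3 = 7
Line 3: "still quick chickadee": 1+1+3 = 5
Total: 5 + 7 + 5 = 17

17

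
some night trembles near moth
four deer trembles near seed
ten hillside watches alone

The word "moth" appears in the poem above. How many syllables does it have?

1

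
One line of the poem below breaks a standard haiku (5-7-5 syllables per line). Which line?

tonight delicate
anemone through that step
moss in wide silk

Line 3

Line 1: tonight (2), delicate (3) → 5 ✓
Line 2: anemone (4), through (1), that (1), step (1) → 7 ✓
Line 3: moss (1), in (1), wide (1), silk (1) → 4 (expected 5)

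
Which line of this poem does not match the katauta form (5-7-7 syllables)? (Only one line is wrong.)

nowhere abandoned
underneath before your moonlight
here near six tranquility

The second line

Line 1: nowhere (2), abandoned (3) → 5 ✓
Line 2: underneath (3), before (2), your (1), moonlight (2) → 8 (expected 7)
Line 3: here (1), near (1), six (1), tranquility (4) → 7 ✓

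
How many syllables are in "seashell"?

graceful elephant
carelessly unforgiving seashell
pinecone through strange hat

2

"seashell" has 2 syllables.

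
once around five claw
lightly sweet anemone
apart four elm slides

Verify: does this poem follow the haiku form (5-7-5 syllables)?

Line 1: once (1), around (2), five (1), claw (1) → 5 ✓
Line 2: lightly (2), sweet (1), anemone (4) → 7 ✓
Line 3: apart (2), four (1), elm (1), slides (1) → 5 ✓

Yes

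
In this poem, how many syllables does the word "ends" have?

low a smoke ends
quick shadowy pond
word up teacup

1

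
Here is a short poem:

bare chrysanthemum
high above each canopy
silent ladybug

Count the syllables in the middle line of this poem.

The middle line: "high above each canopy": 1+2+1+3 = 7

7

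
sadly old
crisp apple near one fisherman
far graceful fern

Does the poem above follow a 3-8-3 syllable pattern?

No

Line 1: sadly(2) + old(1) = 3 ✓
Line 2: crisp(1) + apple(2) + near(1) + one(1) + fisherman(3) = 8 ✓
Line 3: far(1) + graceful(2) + fern(1) = 4 (expected 3)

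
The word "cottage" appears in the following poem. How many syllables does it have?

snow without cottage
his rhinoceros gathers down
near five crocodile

2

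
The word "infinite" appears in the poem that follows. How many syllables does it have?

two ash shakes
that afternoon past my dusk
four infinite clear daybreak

"infinite" has 3 syllables.

3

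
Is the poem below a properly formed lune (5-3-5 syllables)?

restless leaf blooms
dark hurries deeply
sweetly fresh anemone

No

Line 1: restless (2), leaf (1), blooms (1) → 4 (expected 5)
Line 2: dark (1), hurries (2), deeply (2) → 5 (expected 3)
Line 3: sweetly (2), fresh (1), anemone (4) → 7 (expected 5)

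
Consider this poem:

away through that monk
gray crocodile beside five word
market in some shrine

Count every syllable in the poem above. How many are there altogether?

18

Line 1: away (2), through (1), that (1), monk (1) → 5
Line 2: gray (1), crocodile (3), beside (2), five (1), word (1) → 8
Line 3: market (2), in (1), some (1), shrine (1) → 5
Total: 5 + 8 + 5 = 18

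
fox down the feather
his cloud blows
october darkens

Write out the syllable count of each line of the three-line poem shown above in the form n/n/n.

5/3/5

Line 1: "fox down the feather": 1+1+1+2 = 5
Line 2: "his cloud blows": 1+1+1 = 3
Line 3: "october darkens": 3+2 = 5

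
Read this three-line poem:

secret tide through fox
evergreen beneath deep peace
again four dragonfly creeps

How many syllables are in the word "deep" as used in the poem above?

1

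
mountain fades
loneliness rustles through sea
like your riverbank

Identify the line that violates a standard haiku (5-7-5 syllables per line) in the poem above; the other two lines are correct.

Line 1

Line 1: mountain(2) + fades(1) = 3 (expected 5)
Line 2: loneliness(3) + rustles(2) + through(1) + sea(1) = 7 ✓
Line 3: like(1) + your(1) + riverbank(3) = 5 ✓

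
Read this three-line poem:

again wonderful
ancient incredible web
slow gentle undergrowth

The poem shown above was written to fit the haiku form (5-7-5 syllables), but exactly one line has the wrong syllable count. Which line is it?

Line 3

Line 1: again(2) + wonderful(3) = 5 ✓
Line 2: ancient(2) + incredible(4) + web(1) = 7 ✓
Line 3: slow(1) + gentle(2) + undergrowth(3) = 6 (expected 5)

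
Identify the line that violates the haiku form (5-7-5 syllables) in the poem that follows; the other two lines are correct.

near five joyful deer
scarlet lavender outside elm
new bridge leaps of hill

Line 1: near (1), five (1), joyful (2), deer (1) → 5 ✓
Line 2: scarlet (2), lavender (3), outside (2), elm (1) → 8 (expected 7)
Line 3: new (1), bridge (1), leaps (1), of (1), hill (1) → 5 ✓

The second line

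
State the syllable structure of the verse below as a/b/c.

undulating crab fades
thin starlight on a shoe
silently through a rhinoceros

Line 1: "undulating crab fades": 4+1+1 = 6
Line 2: "thin starlight on a shoe": 1+2+1+1+1 = 6
Line 3: "silently through a rhinoceros": 3+1+1+4 = 9

6/6/9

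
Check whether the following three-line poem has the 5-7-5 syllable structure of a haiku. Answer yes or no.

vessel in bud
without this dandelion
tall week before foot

Line 1: vessel (2), in (1), bud (1) → 4 (expected 5)
Line 2: without (2), this (1), dandelion (4) → 7 ✓
Line 3: tall (1), week (1), before (2), foot (1) → 5 ✓

No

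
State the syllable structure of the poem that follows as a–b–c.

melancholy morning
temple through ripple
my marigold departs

6–5–6

Line 1: melancholy(4) + morning(2) = 6
Line 2: temple(2) + through(1) + ripple(2) = 5
Line 3: my(1) + marigold(3) + departs(2) = 6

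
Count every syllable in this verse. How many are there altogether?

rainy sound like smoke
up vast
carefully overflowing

14

Line 1: rainy(2) + sound(1) + like(1) + smoke(1) = 5
Line 2: up(1) + vast(1) = 2
Line 3: carefully(3) + overflowing(4) = 7
Total: 5 + 2 + 7 = 14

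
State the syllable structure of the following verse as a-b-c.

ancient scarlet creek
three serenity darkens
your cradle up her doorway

5-7-7

Line 1: "ancient scarlet creek": 2+2+1 = 5
Line 2: "three serenity darkens": 1+4+2 = 7
Line 3: "your cradle up her doorway": 1+2+1+1+2 = 7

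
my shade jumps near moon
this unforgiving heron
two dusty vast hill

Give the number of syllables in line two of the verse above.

Line two: this(1) + unforgiving(4) + heron(2) = 7

7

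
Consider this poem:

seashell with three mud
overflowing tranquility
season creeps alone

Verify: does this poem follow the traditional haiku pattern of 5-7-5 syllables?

No

Line 1: seashell (2), with (1), three (1), mud (1) → 5 ✓
Line 2: overflowing (4), tranquility (4) → 8 (expected 7)
Line 3: season (2), creeps (1), alone (2) → 5 ✓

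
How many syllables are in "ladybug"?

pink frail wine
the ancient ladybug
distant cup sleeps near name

3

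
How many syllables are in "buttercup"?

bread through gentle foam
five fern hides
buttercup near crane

3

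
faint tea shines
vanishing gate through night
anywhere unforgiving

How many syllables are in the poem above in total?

Line 1: faint(1) + tea(1) + shines(1) = 3
Line 2: vanishing(3) + gate(1) + through(1) + night(1) = 6
Line 3: anywhere(3) + unforgiving(4) = 7
Total: 3 + 6 + 7 = 16

16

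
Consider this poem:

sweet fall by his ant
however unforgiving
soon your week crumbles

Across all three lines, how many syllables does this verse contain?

Line 1: sweet(1) + fall(1) + by(1) + his(1) + ant(1) = 5
Line 2: however(3) + unforgiving(4) = 7
Line 3: soon(1) + your(1) + week(1) + crumbles(2) = 5
Total: 5 + 7 + 5 = 17

17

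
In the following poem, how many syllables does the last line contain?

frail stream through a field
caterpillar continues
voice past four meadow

The last line: "voice past four meadow": 1+1+1+2 = 5

5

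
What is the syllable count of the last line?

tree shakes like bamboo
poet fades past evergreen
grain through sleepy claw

5

The last line: "grain through sleepy claw": 1+1+2+1 = 5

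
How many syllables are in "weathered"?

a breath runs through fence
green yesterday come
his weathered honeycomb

2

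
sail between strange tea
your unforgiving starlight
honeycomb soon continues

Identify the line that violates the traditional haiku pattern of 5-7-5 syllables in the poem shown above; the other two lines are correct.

Line 3

Line 1: "sail between strange tea": 1+2+1+1 = 5 ✓
Line 2: "your unforgiving starlight": 1+4+2 = 7 ✓
Line 3: "honeycomb soon continues": 3+1+3 = 7 (expected 5)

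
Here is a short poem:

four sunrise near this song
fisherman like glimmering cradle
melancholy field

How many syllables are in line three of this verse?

5

Line three: melancholy (4), field (1) → 5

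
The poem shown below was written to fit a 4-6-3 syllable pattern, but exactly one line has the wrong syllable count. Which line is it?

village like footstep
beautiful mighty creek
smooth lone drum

The first line

Line 1: village(2) + like(1) + footstep(2) = 5 (expected 4)
Line 2: beautiful(3) + mighty(2) + creek(1) = 6 ✓
Line 3: smooth(1) + lone(1) + drum(1) = 3 ✓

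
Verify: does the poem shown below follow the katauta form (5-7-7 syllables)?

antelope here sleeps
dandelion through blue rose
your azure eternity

Yes

Line 1: "antelope here sleeps": 3+1+1 = 5 ✓
Line 2: "dandelion through blue rose": 4+1+1+1 = 7 ✓
Line 3: "your azure eternity": 1+2+4 = 7 ✓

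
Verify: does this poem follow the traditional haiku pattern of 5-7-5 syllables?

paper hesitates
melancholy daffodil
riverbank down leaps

Line 1: "paper hesitates": 2+3 = 5 ✓
Line 2: "melancholy daffodil": 4+3 = 7 ✓
Line 3: "riverbank down leaps": 3+1+1 = 5 ✓

Yes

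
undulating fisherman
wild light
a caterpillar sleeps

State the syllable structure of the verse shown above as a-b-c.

Line 1: undulating (4), fisherman (3) → 7
Line 2: wild (1), light (1) → 2
Line 3: a (1), caterpillar (4), sleeps (1) → 6

7-2-6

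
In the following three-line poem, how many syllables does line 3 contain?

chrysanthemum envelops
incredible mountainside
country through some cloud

5

Line 3: country(2) + through(1) + some(1) + cloud(1) = 5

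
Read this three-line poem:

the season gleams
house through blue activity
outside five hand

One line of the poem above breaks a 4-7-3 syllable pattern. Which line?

Line 1: the(1) + season(2) + gleams(1) = 4 ✓
Line 2: house(1) + through(1) + blue(1) + activity(4) = 7 ✓
Line 3: outside(2) + five(1) + hand(1) = 4 (expected 3)

Line 3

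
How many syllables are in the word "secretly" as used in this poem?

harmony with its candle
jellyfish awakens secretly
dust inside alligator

3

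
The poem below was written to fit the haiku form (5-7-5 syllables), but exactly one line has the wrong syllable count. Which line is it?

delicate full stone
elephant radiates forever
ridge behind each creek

Line 2

Line 1: "delicate full stone": 3+1+1 = 5 ✓
Line 2: "elephant radiates forever": 3+3+3 = 9 (expected 7)
Line 3: "ridge behind each creek": 1+2+1+1 = 5 ✓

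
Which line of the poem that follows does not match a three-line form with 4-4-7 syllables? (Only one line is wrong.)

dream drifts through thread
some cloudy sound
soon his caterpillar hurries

Line 3

Line 1: dream(1) + drifts(1) + through(1) + thread(1) = 4 ✓
Line 2: some(1) + cloudy(2) + sound(1) = 4 ✓
Line 3: soon(1) + his(1) + caterpillar(4) + hurries(2) = 8 (expected 7)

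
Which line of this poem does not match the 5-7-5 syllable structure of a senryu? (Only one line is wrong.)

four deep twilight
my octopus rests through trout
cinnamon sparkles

The first line

Line 1: four(1) + deep(1) + twilight(2) = 4 (expected 5)
Line 2: my(1) + octopus(3) + rests(1) + through(1) + trout(1) = 7 ✓
Line 3: cinnamon(3) + sparkles(2) = 5 ✓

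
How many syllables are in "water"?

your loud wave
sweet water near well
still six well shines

"water" has 2 syllables.

2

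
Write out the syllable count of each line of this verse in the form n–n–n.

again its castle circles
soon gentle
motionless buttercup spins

7–3–7

Line 1: again (2), its (1), castle (2), circles (2) → 7
Line 2: soon (1), gentle (2) → 3
Line 3: motionless (3), buttercup (3), spins (1) → 7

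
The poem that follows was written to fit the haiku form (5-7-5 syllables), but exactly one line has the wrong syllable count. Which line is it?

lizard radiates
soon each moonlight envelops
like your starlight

Line 3

Line 1: "lizard radiates": 2+3 = 5 ✓
Line 2: "soon each moonlight envelops": 1+1+2+3 = 7 ✓
Line 3: "like your starlight": 1+1+2 = 4 (expected 5)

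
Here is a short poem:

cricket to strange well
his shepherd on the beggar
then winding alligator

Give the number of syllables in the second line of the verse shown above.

7

The second line: his(1) + shepherd(2) + on(1) + the(1) + beggar(2) = 7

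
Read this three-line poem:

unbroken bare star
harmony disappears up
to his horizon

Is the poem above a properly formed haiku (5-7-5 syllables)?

Yes

Line 1: "unbroken bare star": 3+1+1 = 5 ✓
Line 2: "harmony disappears up": 3+3+1 = 7 ✓
Line 3: "to his horizon": 1+1+3 = 5 ✓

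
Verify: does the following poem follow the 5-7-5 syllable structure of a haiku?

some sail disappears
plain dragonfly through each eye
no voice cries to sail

Line 1: "some sail disappears": 1+1+3 = 5 ✓
Line 2: "plain dragonfly through each eye": 1+3+1+1+1 = 7 ✓
Line 3: "no voice cries to sail": 1+1+1+1+1 = 5 ✓

Yes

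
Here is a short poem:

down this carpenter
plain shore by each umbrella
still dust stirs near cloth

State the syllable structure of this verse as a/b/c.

Line 1: down(1) + this(1) + carpenter(3) = 5
Line 2: plain(1) + shore(1) + by(1) + each(1) + umbrella(3) = 7
Line 3: still(1) + dust(1) + stirs(1) + near(1) + cloth(1) = 5

5/7/5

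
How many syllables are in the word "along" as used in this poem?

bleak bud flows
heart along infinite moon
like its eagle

"along" has 2 syllables.

2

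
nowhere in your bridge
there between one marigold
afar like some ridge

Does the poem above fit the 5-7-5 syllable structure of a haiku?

Yes

Line 1: "nowhere in your bridge": 2+1+1+1 = 5 ✓
Line 2: "there between one marigold": 1+2+1+3 = 7 ✓
Line 3: "afar like some ridge": 2+1+1+1 = 5 ✓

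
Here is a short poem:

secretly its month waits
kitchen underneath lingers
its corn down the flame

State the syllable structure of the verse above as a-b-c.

6-7-5

Line 1: "secretly its month waits": 3+1+1+1 = 6
Line 2: "kitchen underneath lingers": 2+3+2 = 7
Line 3: "its corn down the flame": 1+1+1+1+1 = 5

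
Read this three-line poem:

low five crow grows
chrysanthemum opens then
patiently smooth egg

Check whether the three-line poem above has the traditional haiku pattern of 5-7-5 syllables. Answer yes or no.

Line 1: "low five crow grows": 1+1+1+1 = 4 (expected 5)
Line 2: "chrysanthemum opens then": 4+2+1 = 7 ✓
Line 3: "patiently smooth egg": 3+1+1 = 5 ✓

No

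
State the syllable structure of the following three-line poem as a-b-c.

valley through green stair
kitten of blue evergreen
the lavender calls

Line 1: "valley through green stair": 2+1+1+1 = 5
Line 2: "kitten of blue evergreen": 2+1+1+3 = 7
Line 3: "the lavender calls": 1+3+1 = 5

5-7-5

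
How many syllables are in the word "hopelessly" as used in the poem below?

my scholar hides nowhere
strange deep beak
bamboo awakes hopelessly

3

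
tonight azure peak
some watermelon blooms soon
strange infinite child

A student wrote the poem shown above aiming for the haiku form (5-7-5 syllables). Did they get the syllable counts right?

Yes

Line 1: tonight (2), azure (2), peak (1) → 5 ✓
Line 2: some (1), watermelon (4), blooms (1), soon (1) → 7 ✓
Line 3: strange (1), infinite (3), child (1) → 5 ✓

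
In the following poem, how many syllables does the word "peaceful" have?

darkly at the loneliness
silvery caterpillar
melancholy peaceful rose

"peaceful" has 2 syllables.

2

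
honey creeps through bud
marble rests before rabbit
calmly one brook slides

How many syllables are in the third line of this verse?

5

The third line: "calmly one brook slides": 2+1+1+1 = 5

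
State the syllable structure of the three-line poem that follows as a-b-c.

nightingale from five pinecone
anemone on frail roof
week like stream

7-7-3

Line 1: "nightingale from five pinecone": 3+1+1+2 = 7
Line 2: "anemone on frail roof": 4+1+1+1 = 7
Line 3: "week like stream": 1+1+1 = 3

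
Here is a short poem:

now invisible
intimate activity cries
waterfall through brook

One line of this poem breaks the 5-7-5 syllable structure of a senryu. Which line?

Line 1: now(1) + invisible(4) = 5 ✓
Line 2: intimate(3) + activity(4) + cries(1) = 8 (expected 7)
Line 3: waterfall(3) + through(1) + brook(1) = 5 ✓

The second line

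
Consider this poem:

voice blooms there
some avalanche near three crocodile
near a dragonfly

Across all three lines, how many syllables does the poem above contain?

Line 1: voice (1), blooms (1), there (1) → 3
Line 2: some (1), avalanche (3), near (1), three (1), crocodile (3) → 9
Line 3: near (1), a (1), dragonfly (3) → 5
Total: 3 + 9 + 5 = 17

17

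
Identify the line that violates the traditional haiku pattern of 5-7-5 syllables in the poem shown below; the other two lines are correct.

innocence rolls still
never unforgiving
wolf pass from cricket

The second line

Line 1: innocence(3) + rolls(1) + still(1) = 5 ✓
Line 2: never(2) + unforgiving(4) = 6 (expected 7)
Line 3: wolf(1) + pass(1) + from(1) + cricket(2) = 5 ✓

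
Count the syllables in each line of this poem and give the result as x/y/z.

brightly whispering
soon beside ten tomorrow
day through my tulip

Line 1: brightly(2) + whispering(3) = 5
Line 2: soon(1) + beside(2) + ten(1) + tomorrow(3) = 7
Line 3: day(1) + through(1) + my(1) + tulip(2) = 5

5/7/5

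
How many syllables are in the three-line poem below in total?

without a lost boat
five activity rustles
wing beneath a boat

Line 1: without(2) + a(1) + lost(1) + boat(1) = 5
Line 2: five(1) + activity(4) + rustles(2) = 7
Line 3: wing(1) + beneath(2) + a(1) + boat(1) = 5
Total: 5 + 7 + 5 = 17

17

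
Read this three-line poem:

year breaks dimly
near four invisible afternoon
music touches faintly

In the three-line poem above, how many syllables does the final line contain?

6

The final line: music(2) + touches(2) + faintly(2) = 6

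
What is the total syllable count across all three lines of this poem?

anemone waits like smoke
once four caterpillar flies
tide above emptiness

20

Line 1: anemone(4) + waits(1) + like(1) + smoke(1) = 7
Line 2: once(1) + four(1) + caterpillar(4) + flies(1) = 7
Line 3: tide(1) + above(2) + emptiness(3) = 6
Total: 7 + 7 + 6 = 20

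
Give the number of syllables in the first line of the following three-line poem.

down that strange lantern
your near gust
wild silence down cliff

The first line: "down that strange lantern": 1+1+1+2 = 5

5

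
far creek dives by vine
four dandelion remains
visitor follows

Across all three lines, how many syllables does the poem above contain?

17

Line 1: "far creek dives by vine": 1+1+1+1+1 = 5
Line 2: "four dandelion remains": 1+4+2 = 7
Line 3: "visitor follows": 3+2 = 5
Total: 5 + 7 + 5 = 17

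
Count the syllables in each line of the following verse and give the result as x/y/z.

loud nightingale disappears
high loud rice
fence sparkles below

7/3/5

Line 1: "loud nightingale disappears": 1+3+3 = 7
Line 2: "high loud rice": 1+1+1 = 3
Line 3: "fence sparkles below": 1+2+2 = 5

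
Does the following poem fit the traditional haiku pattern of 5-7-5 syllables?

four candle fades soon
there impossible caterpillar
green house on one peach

Line 1: "four candle fades soon": 1+2+1+1 = 5 ✓
Line 2: "there impossible caterpillar": 1+4+4 = 9 (expected 7)
Line 3: "green house on one peach": 1+1+1+1+1 = 5 ✓

No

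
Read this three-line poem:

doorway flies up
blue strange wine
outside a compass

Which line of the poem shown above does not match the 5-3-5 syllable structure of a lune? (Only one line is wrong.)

The first line

Line 1: doorway(2) + flies(1) + up(1) = 4 (expected 5)
Line 2: blue(1) + strange(1) + wine(1) = 3 ✓
Line 3: outside(2) + a(1) + compass(2) = 5 ✓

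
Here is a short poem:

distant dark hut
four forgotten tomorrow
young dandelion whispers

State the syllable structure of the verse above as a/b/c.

Line 1: "distant dark hut": 2+1+1 = 4
Line 2: "four forgotten tomorrow": 1+3+3 = 7
Line 3: "young dandelion whispers": 1+4+2 = 7

4/7/7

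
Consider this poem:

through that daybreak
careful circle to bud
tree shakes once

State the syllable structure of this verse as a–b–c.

Line 1: through(1) + that(1) + daybreak(2) = 4
Line 2: careful(2) + circle(2) + to(1) + bud(1) = 6
Line 3: tree(1) + shakes(1) + once(1) = 3

4–6–3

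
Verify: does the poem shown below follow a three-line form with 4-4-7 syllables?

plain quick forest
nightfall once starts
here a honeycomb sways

Line 1: plain (1), quick (1), forest (2) → 4 ✓
Line 2: nightfall (2), once (1), starts (1) → 4 ✓
Line 3: here (1), a (1), honeycomb (3), sways (1) → 6 (expected 7)

No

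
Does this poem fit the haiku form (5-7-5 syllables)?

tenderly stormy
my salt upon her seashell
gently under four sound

Line 1: tenderly (3), stormy (2) → 5 ✓
Line 2: my (1), salt (1), upon (2), her (1), seashell (2) → 7 ✓
Line 3: gently (2), under (2), four (1), sound (1) → 6 (expected 5)

No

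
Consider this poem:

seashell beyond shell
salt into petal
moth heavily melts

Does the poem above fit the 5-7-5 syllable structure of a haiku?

No

Line 1: seashell (2), beyond (2), shell (1) → 5 ✓
Line 2: salt (1), into (2), petal (2) → 5 (expected 7)
Line 3: moth (1), heavily (3), melts (1) → 5 ✓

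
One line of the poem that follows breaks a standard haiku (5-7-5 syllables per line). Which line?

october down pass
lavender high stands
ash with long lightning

The second line

Line 1: "october down pass": 3+1+1 = 5 ✓
Line 2: "lavender high stands": 3+1+1 = 5 (expected 7)
Line 3: "ash with long lightning": 1+1+1+2 = 5 ✓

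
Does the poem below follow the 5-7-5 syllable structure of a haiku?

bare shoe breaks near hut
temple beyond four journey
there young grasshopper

Line 1: bare (1), shoe (1), breaks (1), near (1), hut (1) → 5 ✓
Line 2: temple (2), beyond (2), four (1), journey (2) → 7 ✓
Line 3: there (1), young (1), grasshopper (3) → 5 ✓

Yes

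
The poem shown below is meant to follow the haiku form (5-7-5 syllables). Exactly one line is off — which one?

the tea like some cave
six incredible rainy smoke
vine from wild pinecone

Line 1: the(1) + tea(1) + like(1) + some(1) + cave(1) = 5 ✓
Line 2: six(1) + incredible(4) + rainy(2) + smoke(1) = 8 (expected 7)
Line 3: vine(1) + from(1) + wild(1) + pinecone(2) = 5 ✓

Line 2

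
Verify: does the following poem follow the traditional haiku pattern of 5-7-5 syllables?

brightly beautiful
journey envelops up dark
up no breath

Line 1: "brightly beautiful": 2+3 = 5 ✓
Line 2: "journey envelops up dark": 2+3+1+1 = 7 ✓
Line 3: "up no breath": 1+1+1 = 3 (expected 5)

No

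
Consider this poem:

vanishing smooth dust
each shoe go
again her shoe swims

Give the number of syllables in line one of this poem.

5

Line one: "vanishing smooth dust": 3+1+1 = 5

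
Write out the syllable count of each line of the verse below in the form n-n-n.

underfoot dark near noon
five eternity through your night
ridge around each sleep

6-8-5

Line 1: underfoot(3) + dark(1) + near(1) + noon(1) = 6
Line 2: five(1) + eternity(4) + through(1) + your(1) + night(1) = 8
Line 3: ridge(1) + around(2) + each(1) + sleep(1) = 5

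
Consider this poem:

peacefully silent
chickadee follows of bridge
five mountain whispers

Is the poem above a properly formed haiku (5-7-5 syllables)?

Line 1: peacefully(3) + silent(2) = 5 ✓
Line 2: chickadee(3) + follows(2) + of(1) + bridge(1) = 7 ✓
Line 3: five(1) + mountain(2) + whispers(2) = 5 ✓

Yes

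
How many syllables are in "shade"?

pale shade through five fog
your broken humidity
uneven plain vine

"shade" has 1 syllable.

1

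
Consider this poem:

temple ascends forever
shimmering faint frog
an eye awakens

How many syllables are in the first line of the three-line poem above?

The first line: temple (2), ascends (2), forever (3) → 7

7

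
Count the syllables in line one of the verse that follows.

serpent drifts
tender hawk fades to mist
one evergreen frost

Line one: "serpent drifts": 2+1 = 3

3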